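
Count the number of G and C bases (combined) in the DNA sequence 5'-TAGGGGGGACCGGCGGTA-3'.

Base counts: G=10, T=2, C=3, A=3
Total G or C: 10 + 3 = 13

13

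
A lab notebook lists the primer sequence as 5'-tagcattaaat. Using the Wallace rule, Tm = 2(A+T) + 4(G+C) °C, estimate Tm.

26°C

Scanning the sequence gives G=1, T=4, A=5, C=1.
A+T = 9, G+C = 2
Tm = 2×9 + 4×2 = 26°C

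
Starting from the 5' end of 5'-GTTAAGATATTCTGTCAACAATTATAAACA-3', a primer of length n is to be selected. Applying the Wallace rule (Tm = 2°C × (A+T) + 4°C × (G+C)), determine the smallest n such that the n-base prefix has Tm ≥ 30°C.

n = 12

First 11 bases: GTTAAGATATT → Tm = 26°C (< 30°C)
First 12 bases: GTTAAGATATTC → Tm = 30°C (≥ 30°C)
Since every base adds ≥2°C, Tm only increases with n, so the threshold is first crossed at n = 12.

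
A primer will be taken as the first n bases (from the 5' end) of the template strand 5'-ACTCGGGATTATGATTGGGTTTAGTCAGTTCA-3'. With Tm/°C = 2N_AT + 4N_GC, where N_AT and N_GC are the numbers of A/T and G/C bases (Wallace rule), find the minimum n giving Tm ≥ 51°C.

First 17 bases: ACTCGGGATTATGATTG → Tm = 48°C (< 51°C)
First 18 bases: ACTCGGGATTATGATTGG → Tm = 52°C (≥ 51°C)
Since every base adds ≥2°C, Tm only increases with n, so the threshold is first crossed at n = 18.

n = 18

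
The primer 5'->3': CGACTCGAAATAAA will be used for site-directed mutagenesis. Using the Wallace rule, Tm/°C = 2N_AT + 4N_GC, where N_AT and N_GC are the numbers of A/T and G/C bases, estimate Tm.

Base counts: C=3, A=7, T=2, G=2
So N_AT = 9 and N_GC = 5.
Tm = 2×9 + 4×5 = 38°C

38°C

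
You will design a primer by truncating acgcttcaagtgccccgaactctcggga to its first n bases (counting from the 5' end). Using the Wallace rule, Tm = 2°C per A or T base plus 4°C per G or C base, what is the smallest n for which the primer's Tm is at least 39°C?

n = 13

First 12 bases: ACGCTTCAAGTG → Tm = 36°C (< 39°C)
First 13 bases: ACGCTTCAAGTGC → Tm = 40°C (≥ 39°C)
Since every base adds ≥2°C, Tm only increases with n, so the threshold is first crossed at n = 13.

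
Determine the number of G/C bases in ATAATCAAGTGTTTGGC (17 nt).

6

Counting bases: T=6, C=2, A=5, G=4
Total G or C: 4 + 2 = 6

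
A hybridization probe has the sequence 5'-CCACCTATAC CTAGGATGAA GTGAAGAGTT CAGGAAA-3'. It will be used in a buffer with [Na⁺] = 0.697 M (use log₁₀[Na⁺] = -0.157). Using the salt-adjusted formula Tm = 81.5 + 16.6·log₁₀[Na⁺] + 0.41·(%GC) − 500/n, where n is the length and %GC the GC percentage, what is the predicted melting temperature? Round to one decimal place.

Length n = 37. G=9, C=7, T=7, A=14
G+C = 16, so %GC = 16/37 × 100 = 43.243%
Salt term: 16.6 × (-0.157) = -2.606
GC term: 0.41 × 43.243 = 17.73; length term: −500/37 = −13.514
Tm = 81.5 + (-2.606) + 17.73 − 13.514 = 83.11 → 83.1°C

83.1°C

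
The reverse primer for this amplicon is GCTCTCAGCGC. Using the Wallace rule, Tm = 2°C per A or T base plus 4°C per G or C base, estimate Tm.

T=2, A=1, C=5, G=3
A+T = 3, G+C = 8
Tm = 2×3 + 4×8 = 38°C

38°C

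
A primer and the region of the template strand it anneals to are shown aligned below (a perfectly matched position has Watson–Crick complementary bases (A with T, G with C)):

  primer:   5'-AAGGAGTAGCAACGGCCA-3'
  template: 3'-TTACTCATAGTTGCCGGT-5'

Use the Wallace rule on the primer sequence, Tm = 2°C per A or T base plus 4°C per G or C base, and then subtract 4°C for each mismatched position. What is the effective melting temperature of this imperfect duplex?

Primer base counts: A=7, T=1, G=6, C=4 → A+T=8, G+C=10
Perfect-match Tm = 2(8) + 4(10) = 16 + 40 = 56°C
Mismatches (positions where the bases are not complementary): 2 (at positions 3, 9)
Effective Tm = 56 − 2×4 = 56 − 8 = 48°C

48°C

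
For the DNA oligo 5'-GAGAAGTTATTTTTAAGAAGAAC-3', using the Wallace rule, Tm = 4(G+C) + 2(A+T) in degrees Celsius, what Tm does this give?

Base counts: A=10, T=7, C=1, G=5
AT pairs contribute 17, GC pairs contribute 6.
Tm = 2×17 + 4×6 = 58°C

58°C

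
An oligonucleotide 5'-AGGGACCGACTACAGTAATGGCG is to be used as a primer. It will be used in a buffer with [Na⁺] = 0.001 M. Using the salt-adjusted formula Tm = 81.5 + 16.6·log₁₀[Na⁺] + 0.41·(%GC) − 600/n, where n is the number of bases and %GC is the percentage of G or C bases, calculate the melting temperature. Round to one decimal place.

28.8°C

Length n = 23. T=3, C=5, G=8, A=7
G+C = 13, so %GC = 13/23 × 100 = 56.522%
Salt term: 16.6 × (-3) = -49.8
GC term: 0.41 × 56.522 = 23.174; length term: −600/23 = −26.087
Tm = 81.5 + (-49.8) + 23.174 − 26.087 = 28.787 → 28.8°C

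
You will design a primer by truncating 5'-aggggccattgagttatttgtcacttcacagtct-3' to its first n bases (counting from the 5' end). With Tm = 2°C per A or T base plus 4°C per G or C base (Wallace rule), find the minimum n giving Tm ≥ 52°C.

n = 18

First 17 bases: AGGGGCCATTGAGTTAT → Tm = 50°C (< 52°C)
First 18 bases: AGGGGCCATTGAGTTATT → Tm = 52°C (≥ 52°C)
Each additional base adds 2°C (A/T) or 4°C (G/C), so Tm is non-decreasing in n; n = 18 is the first length to reach 52°C.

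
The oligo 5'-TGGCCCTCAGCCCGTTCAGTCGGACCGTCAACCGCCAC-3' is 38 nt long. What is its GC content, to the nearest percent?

68%

Scanning the sequence gives T=6, G=9, A=6, C=17.
G+C = 9 + 17 = 26 out of 38 bases
%GC = 26/38 × 100 = 68.42% ≈ 68%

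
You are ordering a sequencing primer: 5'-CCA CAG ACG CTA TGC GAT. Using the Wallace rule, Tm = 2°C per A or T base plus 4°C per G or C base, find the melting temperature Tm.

Counting bases: A=5, G=4, T=3, C=6
AT pairs contribute 8, GC pairs contribute 10.
Tm = 4·10 + 2·8 = 40 + 16 = 56°C

56°C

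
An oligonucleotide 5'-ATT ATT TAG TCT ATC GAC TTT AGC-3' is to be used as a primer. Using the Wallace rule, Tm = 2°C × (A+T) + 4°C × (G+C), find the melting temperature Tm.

62°C

Scanning the sequence gives C=4, G=3, T=11, A=6.
AT pairs contribute 17, GC pairs contribute 7.
Tm = 4·7 + 2·17 = 28 + 34 = 62°C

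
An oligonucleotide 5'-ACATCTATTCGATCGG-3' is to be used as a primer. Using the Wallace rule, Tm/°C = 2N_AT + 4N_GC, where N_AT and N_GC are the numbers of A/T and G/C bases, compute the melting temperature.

Counting bases: T=5, A=4, C=4, G=3
AT pairs contribute 9, GC pairs contribute 7.
Tm = 2×9 + 4×7 = 46°C

46°C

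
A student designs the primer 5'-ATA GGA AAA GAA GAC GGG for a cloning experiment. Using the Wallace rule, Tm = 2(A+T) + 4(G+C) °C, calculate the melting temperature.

T=1, C=1, G=7, A=9
AT pairs contribute 10, GC pairs contribute 8.
Tm = 2(10) + 4(8) = 20 + 32 = 52°C

52°C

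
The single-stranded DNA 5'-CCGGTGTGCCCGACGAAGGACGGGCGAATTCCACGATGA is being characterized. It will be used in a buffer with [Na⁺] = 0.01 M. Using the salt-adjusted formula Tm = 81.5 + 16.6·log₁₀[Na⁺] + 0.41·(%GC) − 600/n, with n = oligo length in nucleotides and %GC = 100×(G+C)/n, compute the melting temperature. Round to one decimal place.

59.2°C

Length n = 39. Counting bases: A=9, T=5, C=11, G=14
G+C = 25, so %GC = 25/39 × 100 = 64.103%
Salt term: 16.6 × (-2) = -33.2
GC term: 0.41 × 64.103 = 26.282; length term: −600/39 = −15.385
Tm = 81.5 + (-33.2) + 26.282 − 15.385 = 59.197 → 59.2°C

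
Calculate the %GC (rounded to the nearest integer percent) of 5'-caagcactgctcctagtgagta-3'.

Counting bases: A=6, T=5, C=6, G=5
G+C = 5 + 6 = 11 out of 22 bases
%GC = 11/22 × 100 = 50% ≈ 50%

50%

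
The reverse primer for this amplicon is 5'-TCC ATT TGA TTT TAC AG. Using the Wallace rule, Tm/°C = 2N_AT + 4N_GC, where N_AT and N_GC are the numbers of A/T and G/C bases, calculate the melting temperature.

Base counts: T=8, A=4, G=2, C=3
So N_AT = 12 and N_GC = 5.
Tm = 2×12 + 4×5 = 44°C

44°C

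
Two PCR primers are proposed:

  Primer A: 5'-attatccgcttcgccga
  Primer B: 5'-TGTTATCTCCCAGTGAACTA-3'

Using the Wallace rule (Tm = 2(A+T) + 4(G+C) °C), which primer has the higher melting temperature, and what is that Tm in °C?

Primer A: A+T=8, G+C=9 → Tm = 2(8)+4(9) = 52°C
Primer B: A+T=12, G+C=8 → Tm = 2(12)+4(8) = 56°C
52°C vs 56°C → primer B is higher.

Primer B, 56°C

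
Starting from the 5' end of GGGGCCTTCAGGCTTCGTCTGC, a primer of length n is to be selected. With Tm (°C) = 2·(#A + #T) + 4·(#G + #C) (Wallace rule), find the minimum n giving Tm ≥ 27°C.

n = 8

First 7 bases: GGGGCCT → Tm = 26°C (< 27°C)
First 8 bases: GGGGCCTT → Tm = 28°C (≥ 27°C)
Each additional base adds 2°C (A/T) or 4°C (G/C), so Tm is non-decreasing in n; n = 8 is the first length to reach 27°C.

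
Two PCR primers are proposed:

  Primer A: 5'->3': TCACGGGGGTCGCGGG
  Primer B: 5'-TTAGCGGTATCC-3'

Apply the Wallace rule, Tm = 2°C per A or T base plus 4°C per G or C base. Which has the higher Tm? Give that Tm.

Primer A, 58°C

Primer A: A+T=3, G+C=13 → Tm = 2(3)+4(13) = 58°C
Primer B: A+T=6, G+C=6 → Tm = 2(6)+4(6) = 36°C
58°C vs 36°C → primer A is higher.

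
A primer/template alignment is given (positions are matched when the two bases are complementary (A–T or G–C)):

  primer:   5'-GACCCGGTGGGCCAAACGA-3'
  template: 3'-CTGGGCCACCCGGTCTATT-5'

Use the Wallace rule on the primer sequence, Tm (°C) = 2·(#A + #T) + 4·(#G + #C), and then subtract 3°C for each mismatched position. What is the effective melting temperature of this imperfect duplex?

Primer base counts: A=5, T=1, G=7, C=6 → A+T=6, G+C=13
Perfect-match Tm = 2(6) + 4(13) = 12 + 52 = 64°C
Mismatches (positions where the bases are not complementary): 3 (at positions 15, 17, 18)
Effective Tm = 64 − 3×3 = 64 − 9 = 55°C

55°C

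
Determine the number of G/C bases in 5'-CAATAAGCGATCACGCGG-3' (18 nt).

Scanning the sequence gives A=6, C=5, G=5, T=2.
G+C = 5 + 5 = 10

10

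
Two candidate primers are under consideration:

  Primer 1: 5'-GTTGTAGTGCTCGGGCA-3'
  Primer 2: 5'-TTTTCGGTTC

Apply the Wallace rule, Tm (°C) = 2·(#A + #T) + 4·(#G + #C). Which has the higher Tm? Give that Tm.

Primer 1: A+T=7, G+C=10 → Tm = 2(7)+4(10) = 54°C
Primer 2: A+T=6, G+C=4 → Tm = 2(6)+4(4) = 28°C
54°C vs 28°C → primer 1 is higher.

Primer 1, 54°C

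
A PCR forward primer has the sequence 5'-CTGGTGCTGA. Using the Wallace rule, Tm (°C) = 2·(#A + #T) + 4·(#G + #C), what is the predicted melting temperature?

32°C

Base counts: C=2, A=1, T=3, G=4
AT pairs contribute 4, GC pairs contribute 6.
Tm = 4·6 + 2·4 = 24 + 8 = 32°C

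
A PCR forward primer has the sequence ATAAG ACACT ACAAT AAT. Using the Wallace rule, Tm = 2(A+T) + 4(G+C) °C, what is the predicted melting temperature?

44°C

Scanning the sequence gives C=3, G=1, A=10, T=4.
A+T = 14, G+C = 4
Tm = 4·4 + 2·14 = 16 + 28 = 44°C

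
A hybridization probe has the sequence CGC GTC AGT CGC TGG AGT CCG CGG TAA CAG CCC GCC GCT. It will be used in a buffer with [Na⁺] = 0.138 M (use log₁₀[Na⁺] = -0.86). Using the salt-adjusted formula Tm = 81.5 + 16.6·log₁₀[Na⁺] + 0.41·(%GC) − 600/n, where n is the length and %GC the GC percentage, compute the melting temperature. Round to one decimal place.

Length n = 39. Counting bases: C=15, G=13, A=5, T=6
G+C = 28, so %GC = 28/39 × 100 = 71.795%
Salt term: 16.6 × (-0.86) = -14.276
GC term: 0.41 × 71.795 = 29.436; length term: −600/39 = −15.385
Tm = 81.5 + (-14.276) + 29.436 − 15.385 = 81.275 → 81.3°C

81.3°C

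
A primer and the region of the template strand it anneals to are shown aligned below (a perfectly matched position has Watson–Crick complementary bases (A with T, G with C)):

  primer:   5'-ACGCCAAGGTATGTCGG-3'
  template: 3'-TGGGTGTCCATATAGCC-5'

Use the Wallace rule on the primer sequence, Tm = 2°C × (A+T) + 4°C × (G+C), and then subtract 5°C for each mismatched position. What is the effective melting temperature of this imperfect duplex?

34°C

Primer base counts: A=4, T=3, G=6, C=4 → A+T=7, G+C=10
Perfect-match Tm = 2(7) + 4(10) = 14 + 40 = 54°C
Mismatches (positions where the bases are not complementary): 4 (at positions 3, 5, 6, 13)
Effective Tm = 54 − 4×5 = 54 − 20 = 34°C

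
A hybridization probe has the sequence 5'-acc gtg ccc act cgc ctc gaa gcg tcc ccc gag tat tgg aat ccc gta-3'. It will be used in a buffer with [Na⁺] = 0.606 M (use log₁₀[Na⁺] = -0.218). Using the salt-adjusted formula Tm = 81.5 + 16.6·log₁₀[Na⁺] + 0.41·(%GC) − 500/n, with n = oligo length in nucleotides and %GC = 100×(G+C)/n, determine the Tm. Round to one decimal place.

93.1°C

Length n = 48. Scanning the sequence gives A=9, G=11, T=9, C=19.
G+C = 30, so %GC = 30/48 × 100 = 62.5%
Salt term: 16.6 × (-0.218) = -3.619
GC term: 0.41 × 62.5 = 25.625; length term: −500/48 = −10.417
Tm = 81.5 + (-3.619) + 25.625 − 10.417 = 93.089 → 93.1°C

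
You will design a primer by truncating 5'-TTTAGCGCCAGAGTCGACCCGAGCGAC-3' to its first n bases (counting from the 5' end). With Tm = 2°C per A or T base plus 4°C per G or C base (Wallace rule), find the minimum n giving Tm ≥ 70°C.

n = 22

First 21 bases: TTTAGCGCCAGAGTCGACCCG → Tm = 68°C (< 70°C)
First 22 bases: TTTAGCGCCAGAGTCGACCCGA → Tm = 70°C (≥ 70°C)
Since every base adds ≥2°C, Tm only increases with n, so the threshold is first crossed at n = 22.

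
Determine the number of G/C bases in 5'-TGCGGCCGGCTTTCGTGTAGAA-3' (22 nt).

13

C=5, A=3, T=6, G=8
Total G or C: 8 + 5 = 13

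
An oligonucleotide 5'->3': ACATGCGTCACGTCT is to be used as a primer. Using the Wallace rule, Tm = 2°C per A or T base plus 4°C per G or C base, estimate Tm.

Counting bases: A=3, C=5, T=4, G=3
AT pairs contribute 7, GC pairs contribute 8.
Tm = 2×7 + 4×8 = 46°C

46°C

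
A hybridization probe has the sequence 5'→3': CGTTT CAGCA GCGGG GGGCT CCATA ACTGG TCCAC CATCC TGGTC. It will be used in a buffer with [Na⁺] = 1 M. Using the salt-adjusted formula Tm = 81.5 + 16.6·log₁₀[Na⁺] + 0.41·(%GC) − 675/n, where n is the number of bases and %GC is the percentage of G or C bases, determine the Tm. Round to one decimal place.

Length n = 45. Base counts: C=15, A=7, T=10, G=13
G+C = 28, so %GC = 28/45 × 100 = 62.222%
Salt term: 16.6 × (0) = 0
GC term: 0.41 × 62.222 = 25.511; length term: −675/45 = −15
Tm = 81.5 + (0) + 25.511 − 15 = 92.011 → 92.0°C

92.0°C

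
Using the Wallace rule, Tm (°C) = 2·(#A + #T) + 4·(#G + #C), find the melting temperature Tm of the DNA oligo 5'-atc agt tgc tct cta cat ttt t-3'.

C=5, G=2, A=4, T=11
So N_AT = 15 and N_GC = 7.
Tm = 2(15) + 4(7) = 30 + 28 = 58°C

58°C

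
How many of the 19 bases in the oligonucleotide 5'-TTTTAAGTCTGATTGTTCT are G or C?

Scanning the sequence gives G=3, C=2, T=11, A=3.
G+C = 3 + 2 = 5

5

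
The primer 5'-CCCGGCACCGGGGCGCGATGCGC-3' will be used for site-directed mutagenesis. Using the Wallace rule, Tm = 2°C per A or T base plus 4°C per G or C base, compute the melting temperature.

Base counts: C=10, A=2, T=1, G=10
AT pairs contribute 3, GC pairs contribute 20.
Tm = 2×3 + 4×20 = 86°C

86°C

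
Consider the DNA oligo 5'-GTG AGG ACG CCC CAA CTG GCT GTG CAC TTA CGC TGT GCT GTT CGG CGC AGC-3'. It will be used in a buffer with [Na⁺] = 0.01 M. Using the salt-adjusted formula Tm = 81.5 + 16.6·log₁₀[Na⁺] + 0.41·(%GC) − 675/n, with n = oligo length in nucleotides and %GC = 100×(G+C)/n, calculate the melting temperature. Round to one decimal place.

61.6°C

Length n = 51. Scanning the sequence gives T=11, C=16, G=17, A=7.
G+C = 33, so %GC = 33/51 × 100 = 64.706%
Salt term: 16.6 × (-2) = -33.2
GC term: 0.41 × 64.706 = 26.529; length term: −675/51 = −13.235
Tm = 81.5 + (-33.2) + 26.529 − 13.235 = 61.594 → 61.6°C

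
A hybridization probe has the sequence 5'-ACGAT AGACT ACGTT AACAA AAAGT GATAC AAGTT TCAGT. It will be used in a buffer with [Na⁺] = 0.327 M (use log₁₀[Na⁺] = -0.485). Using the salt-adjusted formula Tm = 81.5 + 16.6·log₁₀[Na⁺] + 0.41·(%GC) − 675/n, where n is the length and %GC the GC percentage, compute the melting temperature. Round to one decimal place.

69.9°C

Length n = 40. Base counts: T=10, A=17, G=7, C=6
G+C = 13, so %GC = 13/40 × 100 = 32.5%
Salt term: 16.6 × (-0.485) = -8.051
GC term: 0.41 × 32.5 = 13.325; length term: −675/40 = −16.875
Tm = 81.5 + (-8.051) + 13.325 − 16.875 = 69.899 → 69.9°C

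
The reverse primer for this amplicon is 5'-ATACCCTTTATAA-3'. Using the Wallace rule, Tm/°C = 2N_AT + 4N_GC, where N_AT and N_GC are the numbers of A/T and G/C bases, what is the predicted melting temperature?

32°C

G=0, C=3, A=5, T=5
A+T = 10, G+C = 3
Tm = 2×10 + 4×3 = 32°C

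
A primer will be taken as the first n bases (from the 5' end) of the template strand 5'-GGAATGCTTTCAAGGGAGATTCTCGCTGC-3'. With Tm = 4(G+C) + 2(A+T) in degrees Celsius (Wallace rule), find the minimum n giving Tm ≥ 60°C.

First 20 bases: GGAATGCTTTCAAGGGAGAT → Tm = 58°C (< 60°C)
First 21 bases: GGAATGCTTTCAAGGGAGATT → Tm = 60°C (≥ 60°C)
Each additional base adds 2°C (A/T) or 4°C (G/C), so Tm is non-decreasing in n; n = 21 is the first length to reach 60°C.

n = 21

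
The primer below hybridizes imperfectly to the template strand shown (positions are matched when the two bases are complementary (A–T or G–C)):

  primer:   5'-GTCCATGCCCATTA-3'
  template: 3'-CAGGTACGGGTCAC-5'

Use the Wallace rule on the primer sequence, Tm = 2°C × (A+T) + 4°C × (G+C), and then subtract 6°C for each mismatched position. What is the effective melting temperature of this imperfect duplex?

30°C

Primer base counts: A=3, T=4, G=2, C=5 → A+T=7, G+C=7
Perfect-match Tm = 2(7) + 4(7) = 14 + 28 = 42°C
Mismatches (positions where the bases are not complementary): 2 (at positions 12, 14)
Effective Tm = 42 − 2×6 = 42 − 12 = 30°C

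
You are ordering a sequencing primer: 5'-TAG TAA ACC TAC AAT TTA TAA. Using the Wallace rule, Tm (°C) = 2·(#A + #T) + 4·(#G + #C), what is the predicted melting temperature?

A=10, C=3, T=7, G=1
A+T = 17, G+C = 4
Tm = 4·4 + 2·17 = 16 + 34 = 50°C

50°C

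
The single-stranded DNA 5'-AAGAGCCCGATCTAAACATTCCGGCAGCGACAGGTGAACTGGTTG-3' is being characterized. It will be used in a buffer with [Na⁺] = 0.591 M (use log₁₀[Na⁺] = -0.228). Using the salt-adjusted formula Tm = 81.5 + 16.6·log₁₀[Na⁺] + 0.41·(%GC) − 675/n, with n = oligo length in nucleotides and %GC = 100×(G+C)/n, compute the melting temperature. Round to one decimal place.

Length n = 45. A=13, G=13, T=8, C=11
G+C = 24, so %GC = 24/45 × 100 = 53.333%
Salt term: 16.6 × (-0.228) = -3.785
GC term: 0.41 × 53.333 = 21.867; length term: −675/45 = −15
Tm = 81.5 + (-3.785) + 21.867 − 15 = 84.582 → 84.6°C

84.6°C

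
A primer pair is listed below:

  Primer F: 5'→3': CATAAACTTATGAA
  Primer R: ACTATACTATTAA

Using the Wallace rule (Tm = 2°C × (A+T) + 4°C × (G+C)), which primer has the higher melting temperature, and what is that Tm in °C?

Primer F: A+T=11, G+C=3 → Tm = 2(11)+4(3) = 34°C
Primer R: A+T=11, G+C=2 → Tm = 2(11)+4(2) = 30°C
34°C vs 30°C → primer F is higher.

Primer F, 34°C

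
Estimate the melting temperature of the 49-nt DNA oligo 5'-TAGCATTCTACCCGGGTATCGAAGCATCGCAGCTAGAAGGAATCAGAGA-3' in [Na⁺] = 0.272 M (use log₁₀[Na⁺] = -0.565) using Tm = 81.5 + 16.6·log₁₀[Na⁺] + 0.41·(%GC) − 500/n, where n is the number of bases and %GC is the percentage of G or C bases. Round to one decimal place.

Length n = 49. Base counts: T=9, A=16, C=11, G=13
G+C = 24, so %GC = 24/49 × 100 = 48.98%
Salt term: 16.6 × (-0.565) = -9.379
GC term: 0.41 × 48.98 = 20.082; length term: −500/49 = −10.204
Tm = 81.5 + (-9.379) + 20.082 − 10.204 = 81.999 → 82.0°C

82.0°C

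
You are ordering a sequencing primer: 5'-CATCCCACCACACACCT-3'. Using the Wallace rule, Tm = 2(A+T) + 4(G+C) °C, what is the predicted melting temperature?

A=5, T=2, G=0, C=10
A+T = 7, G+C = 10
Tm = 2(7) + 4(10) = 14 + 40 = 54°C

54°C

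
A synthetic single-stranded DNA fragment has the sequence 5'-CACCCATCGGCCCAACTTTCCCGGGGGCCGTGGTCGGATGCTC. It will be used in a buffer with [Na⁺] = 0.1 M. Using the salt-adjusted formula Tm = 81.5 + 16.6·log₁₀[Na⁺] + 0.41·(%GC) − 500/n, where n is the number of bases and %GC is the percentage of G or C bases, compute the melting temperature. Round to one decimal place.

Length n = 43. A=5, C=17, T=8, G=13
G+C = 30, so %GC = 30/43 × 100 = 69.767%
Salt term: 16.6 × (-1) = -16.6
GC term: 0.41 × 69.767 = 28.604; length term: −500/43 = −11.628
Tm = 81.5 + (-16.6) + 28.604 − 11.628 = 81.876 → 81.9°C

81.9°C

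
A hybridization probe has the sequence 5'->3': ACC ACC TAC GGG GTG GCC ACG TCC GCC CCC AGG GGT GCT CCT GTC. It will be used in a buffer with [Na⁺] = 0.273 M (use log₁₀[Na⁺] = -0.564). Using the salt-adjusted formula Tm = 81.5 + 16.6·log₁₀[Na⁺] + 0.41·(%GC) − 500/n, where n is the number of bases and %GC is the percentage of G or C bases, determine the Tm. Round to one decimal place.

Length n = 45. C=19, A=5, G=14, T=7
G+C = 33, so %GC = 33/45 × 100 = 73.333%
Salt term: 16.6 × (-0.564) = -9.362
GC term: 0.41 × 73.333 = 30.067; length term: −500/45 = −11.111
Tm = 81.5 + (-9.362) + 30.067 − 11.111 = 91.094 → 91.1°C

91.1°C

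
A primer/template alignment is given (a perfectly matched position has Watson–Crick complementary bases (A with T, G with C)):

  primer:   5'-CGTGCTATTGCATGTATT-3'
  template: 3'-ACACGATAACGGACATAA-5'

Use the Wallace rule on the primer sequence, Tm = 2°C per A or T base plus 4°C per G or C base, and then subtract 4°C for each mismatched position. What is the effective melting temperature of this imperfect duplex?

42°C

Primer base counts: A=3, T=8, G=4, C=3 → A+T=11, G+C=7
Perfect-match Tm = 2(11) + 4(7) = 22 + 28 = 50°C
Mismatches (positions where the bases are not complementary): 2 (at positions 1, 12)
Effective Tm = 50 − 2×4 = 50 − 8 = 42°C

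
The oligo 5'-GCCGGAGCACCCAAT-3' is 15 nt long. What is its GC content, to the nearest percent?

Counting bases: G=4, C=6, T=1, A=4
G+C = 4 + 6 = 10 out of 15 bases
%GC = 10/15 × 100 = 66.67% ≈ 67%

67%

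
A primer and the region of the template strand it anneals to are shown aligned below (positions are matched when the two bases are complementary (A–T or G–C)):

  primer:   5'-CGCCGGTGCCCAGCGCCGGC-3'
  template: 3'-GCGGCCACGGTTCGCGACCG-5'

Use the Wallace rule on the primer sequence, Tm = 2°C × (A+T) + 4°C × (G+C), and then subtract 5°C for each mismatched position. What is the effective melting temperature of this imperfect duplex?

Primer base counts: A=1, T=1, G=8, C=10 → A+T=2, G+C=18
Perfect-match Tm = 2(2) + 4(18) = 4 + 72 = 76°C
Mismatches (positions where the bases are not complementary): 2 (at positions 11, 17)
Effective Tm = 76 − 2×5 = 76 − 10 = 66°C

66°C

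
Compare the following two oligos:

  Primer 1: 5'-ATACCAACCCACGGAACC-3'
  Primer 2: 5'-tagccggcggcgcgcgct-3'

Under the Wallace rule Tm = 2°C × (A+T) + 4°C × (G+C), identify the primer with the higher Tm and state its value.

Primer 2, 66°C

Primer 1: A+T=8, G+C=10 → Tm = 2(8)+4(10) = 56°C
Primer 2: A+T=3, G+C=15 → Tm = 2(3)+4(15) = 66°C
56°C vs 66°C → primer 2 is higher.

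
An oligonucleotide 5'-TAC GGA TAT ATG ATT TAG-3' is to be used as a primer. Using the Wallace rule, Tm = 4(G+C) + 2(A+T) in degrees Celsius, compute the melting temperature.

C=1, A=6, G=4, T=7
AT pairs contribute 13, GC pairs contribute 5.
Tm = 2(13) + 4(5) = 26 + 20 = 46°C

46°C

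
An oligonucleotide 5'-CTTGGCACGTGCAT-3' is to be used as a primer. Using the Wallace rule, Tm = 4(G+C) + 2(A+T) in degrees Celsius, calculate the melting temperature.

44°C

Base counts: T=4, A=2, C=4, G=4
So N_AT = 6 and N_GC = 8.
Tm = 2×6 + 4×8 = 44°C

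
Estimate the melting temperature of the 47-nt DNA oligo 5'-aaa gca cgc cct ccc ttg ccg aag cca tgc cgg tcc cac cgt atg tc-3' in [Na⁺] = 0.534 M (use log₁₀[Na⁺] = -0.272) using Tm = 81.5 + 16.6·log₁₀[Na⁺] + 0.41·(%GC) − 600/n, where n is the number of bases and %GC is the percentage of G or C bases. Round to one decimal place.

90.4°C

Length n = 47. Counting bases: T=8, A=9, C=20, G=10
G+C = 30, so %GC = 30/47 × 100 = 63.83%
Salt term: 16.6 × (-0.272) = -4.515
GC term: 0.41 × 63.83 = 26.17; length term: −600/47 = −12.766
Tm = 81.5 + (-4.515) + 26.17 − 12.766 = 90.389 → 90.4°C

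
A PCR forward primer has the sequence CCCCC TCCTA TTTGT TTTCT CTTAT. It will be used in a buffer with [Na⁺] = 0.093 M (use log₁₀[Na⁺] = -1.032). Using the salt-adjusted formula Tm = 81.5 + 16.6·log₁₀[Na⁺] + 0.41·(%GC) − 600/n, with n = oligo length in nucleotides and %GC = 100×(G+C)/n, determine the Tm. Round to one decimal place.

Length n = 25. Base counts: T=13, A=2, G=1, C=9
G+C = 10, so %GC = 10/25 × 100 = 40%
Salt term: 16.6 × (-1.032) = -17.131
GC term: 0.41 × 40 = 16.4; length term: −600/25 = −24
Tm = 81.5 + (-17.131) + 16.4 − 24 = 56.769 → 56.8°C

56.8°C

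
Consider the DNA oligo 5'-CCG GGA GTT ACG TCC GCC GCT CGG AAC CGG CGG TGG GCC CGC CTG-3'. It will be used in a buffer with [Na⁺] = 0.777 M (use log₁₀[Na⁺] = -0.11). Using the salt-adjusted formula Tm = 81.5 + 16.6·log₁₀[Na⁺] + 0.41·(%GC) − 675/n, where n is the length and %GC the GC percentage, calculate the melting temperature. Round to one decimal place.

Length n = 45. Scanning the sequence gives T=6, C=17, G=18, A=4.
G+C = 35, so %GC = 35/45 × 100 = 77.778%
Salt term: 16.6 × (-0.11) = -1.826
GC term: 0.41 × 77.778 = 31.889; length term: −675/45 = −15
Tm = 81.5 + (-1.826) + 31.889 − 15 = 96.563 → 96.6°C

96.6°C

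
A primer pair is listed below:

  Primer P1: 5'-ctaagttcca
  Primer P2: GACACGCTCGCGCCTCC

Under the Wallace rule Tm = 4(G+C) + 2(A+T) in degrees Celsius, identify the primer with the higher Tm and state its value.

Primer P1: A+T=6, G+C=4 → Tm = 2(6)+4(4) = 28°C
Primer P2: A+T=4, G+C=13 → Tm = 2(4)+4(13) = 60°C
28°C vs 60°C → primer P2 is higher.

Primer P2, 60°C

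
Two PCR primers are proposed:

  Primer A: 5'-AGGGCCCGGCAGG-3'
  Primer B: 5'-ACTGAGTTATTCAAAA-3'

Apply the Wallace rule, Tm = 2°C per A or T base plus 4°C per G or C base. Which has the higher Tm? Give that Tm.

Primer A, 48°C

Primer A: A+T=2, G+C=11 → Tm = 2(2)+4(11) = 48°C
Primer B: A+T=12, G+C=4 → Tm = 2(12)+4(4) = 40°C
48°C vs 40°C → primer A is higher.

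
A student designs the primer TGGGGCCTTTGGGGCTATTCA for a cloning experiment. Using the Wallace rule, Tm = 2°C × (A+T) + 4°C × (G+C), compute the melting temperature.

66°C

Base counts: C=4, T=7, A=2, G=8
So N_AT = 9 and N_GC = 12.
Tm = 2×9 + 4×12 = 66°C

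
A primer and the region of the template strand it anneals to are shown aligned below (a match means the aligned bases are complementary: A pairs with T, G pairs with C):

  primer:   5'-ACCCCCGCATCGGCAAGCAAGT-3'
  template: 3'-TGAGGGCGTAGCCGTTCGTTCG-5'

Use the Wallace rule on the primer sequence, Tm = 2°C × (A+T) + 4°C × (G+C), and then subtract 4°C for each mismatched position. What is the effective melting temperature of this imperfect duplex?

Primer base counts: A=6, T=2, G=5, C=9 → A+T=8, G+C=14
Perfect-match Tm = 2(8) + 4(14) = 16 + 56 = 72°C
Mismatches (positions where the bases are not complementary): 2 (at positions 3, 22)
Effective Tm = 72 − 2×4 = 72 − 8 = 64°C

64°C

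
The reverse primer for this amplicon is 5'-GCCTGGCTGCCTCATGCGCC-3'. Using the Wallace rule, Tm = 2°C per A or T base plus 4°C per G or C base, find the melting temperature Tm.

70°C

Counting bases: C=9, A=1, T=4, G=6
AT pairs contribute 5, GC pairs contribute 15.
Tm = 2(5) + 4(15) = 10 + 60 = 70°C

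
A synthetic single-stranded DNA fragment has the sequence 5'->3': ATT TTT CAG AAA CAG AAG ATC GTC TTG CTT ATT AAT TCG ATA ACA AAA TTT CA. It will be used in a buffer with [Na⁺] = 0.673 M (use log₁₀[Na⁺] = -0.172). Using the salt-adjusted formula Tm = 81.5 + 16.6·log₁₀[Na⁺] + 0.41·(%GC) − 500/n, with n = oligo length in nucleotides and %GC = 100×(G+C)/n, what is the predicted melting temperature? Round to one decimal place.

Length n = 53. C=8, G=6, A=20, T=19
G+C = 14, so %GC = 14/53 × 100 = 26.415%
Salt term: 16.6 × (-0.172) = -2.855
GC term: 0.41 × 26.415 = 10.83; length term: −500/53 = −9.434
Tm = 81.5 + (-2.855) + 10.83 − 9.434 = 80.041 → 80.0°C

80.0°C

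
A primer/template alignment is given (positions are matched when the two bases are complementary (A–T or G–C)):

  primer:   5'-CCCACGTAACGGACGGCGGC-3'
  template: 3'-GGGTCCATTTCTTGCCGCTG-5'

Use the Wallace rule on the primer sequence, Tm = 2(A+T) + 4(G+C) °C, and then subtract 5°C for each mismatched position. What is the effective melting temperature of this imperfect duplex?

Primer base counts: A=4, T=1, G=7, C=8 → A+T=5, G+C=15
Perfect-match Tm = 2(5) + 4(15) = 10 + 60 = 70°C
Mismatches (positions where the bases are not complementary): 4 (at positions 5, 10, 12, 19)
Effective Tm = 70 − 4×5 = 70 − 20 = 50°C

50°C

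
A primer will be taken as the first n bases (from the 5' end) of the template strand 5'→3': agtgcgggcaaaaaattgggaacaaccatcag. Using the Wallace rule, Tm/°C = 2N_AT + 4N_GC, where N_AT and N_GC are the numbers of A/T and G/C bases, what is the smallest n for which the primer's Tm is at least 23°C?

First 6 bases: AGTGCG → Tm = 20°C (< 23°C)
First 7 bases: AGTGCGG → Tm = 24°C (≥ 23°C)
Each additional base adds 2°C (A/T) or 4°C (G/C), so Tm is non-decreasing in n; n = 7 is the first length to reach 23°C.

n = 7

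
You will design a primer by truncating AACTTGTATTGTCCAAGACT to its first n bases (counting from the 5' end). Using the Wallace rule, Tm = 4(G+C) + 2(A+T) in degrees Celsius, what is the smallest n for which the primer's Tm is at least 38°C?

n = 14

First 13 bases: AACTTGTATTGTC → Tm = 34°C (< 38°C)
First 14 bases: AACTTGTATTGTCC → Tm = 38°C (≥ 38°C)
Since every base adds ≥2°C, Tm only increases with n, so the threshold is first crossed at n = 14.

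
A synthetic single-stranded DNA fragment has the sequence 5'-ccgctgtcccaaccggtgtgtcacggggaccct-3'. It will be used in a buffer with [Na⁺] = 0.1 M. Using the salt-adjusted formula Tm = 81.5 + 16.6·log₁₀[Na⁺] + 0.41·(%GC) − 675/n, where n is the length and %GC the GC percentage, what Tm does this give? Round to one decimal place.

73.0°C

Length n = 33. C=13, T=6, A=4, G=10
G+C = 23, so %GC = 23/33 × 100 = 69.697%
Salt term: 16.6 × (-1) = -16.6
GC term: 0.41 × 69.697 = 28.576; length term: −675/33 = −20.455
Tm = 81.5 + (-16.6) + 28.576 − 20.455 = 73.021 → 73.0°C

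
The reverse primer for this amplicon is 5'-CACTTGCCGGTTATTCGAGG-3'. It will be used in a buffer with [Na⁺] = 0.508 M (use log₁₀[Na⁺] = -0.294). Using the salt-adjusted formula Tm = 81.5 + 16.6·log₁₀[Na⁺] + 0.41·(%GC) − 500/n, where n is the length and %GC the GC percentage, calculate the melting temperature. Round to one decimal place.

Length n = 20. G=6, A=3, T=6, C=5
G+C = 11, so %GC = 11/20 × 100 = 55%
Salt term: 16.6 × (-0.294) = -4.88
GC term: 0.41 × 55 = 22.55; length term: −500/20 = −25
Tm = 81.5 + (-4.88) + 22.55 − 25 = 74.17 → 74.2°C

74.2°C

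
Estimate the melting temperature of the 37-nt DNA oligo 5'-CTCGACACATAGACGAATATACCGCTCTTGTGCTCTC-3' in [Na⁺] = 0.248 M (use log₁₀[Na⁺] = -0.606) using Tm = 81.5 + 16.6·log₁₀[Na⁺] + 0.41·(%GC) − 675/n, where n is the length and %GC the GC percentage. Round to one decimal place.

73.1°C

Length n = 37. Scanning the sequence gives T=10, C=12, G=6, A=9.
G+C = 18, so %GC = 18/37 × 100 = 48.649%
Salt term: 16.6 × (-0.606) = -10.06
GC term: 0.41 × 48.649 = 19.946; length term: −675/37 = −18.243
Tm = 81.5 + (-10.06) + 19.946 − 18.243 = 73.143 → 73.1°C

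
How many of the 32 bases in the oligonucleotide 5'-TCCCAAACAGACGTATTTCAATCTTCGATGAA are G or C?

Counting bases: T=9, G=4, A=11, C=8
Total G or C: 4 + 8 = 12

12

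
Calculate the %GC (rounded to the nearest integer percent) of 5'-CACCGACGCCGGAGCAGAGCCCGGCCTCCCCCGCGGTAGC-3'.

80%

C=19, A=6, T=2, G=13
G+C = 13 + 19 = 32 out of 40 bases
%GC = 32/40 × 100 = 80% ≈ 80%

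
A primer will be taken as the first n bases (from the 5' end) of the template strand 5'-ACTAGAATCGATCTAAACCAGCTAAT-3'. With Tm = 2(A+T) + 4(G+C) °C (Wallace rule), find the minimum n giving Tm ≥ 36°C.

First 12 bases: ACTAGAATCGAT → Tm = 32°C (< 36°C)
First 13 bases: ACTAGAATCGATC → Tm = 36°C (≥ 36°C)
Since every base adds ≥2°C, Tm only increases with n, so the threshold is first crossed at n = 13.

n = 13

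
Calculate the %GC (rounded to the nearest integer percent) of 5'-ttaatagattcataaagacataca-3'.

Base counts: T=7, C=3, G=2, A=12
G+C = 2 + 3 = 5 out of 24 bases
%GC = 5/24 × 100 = 20.83% ≈ 21%

21%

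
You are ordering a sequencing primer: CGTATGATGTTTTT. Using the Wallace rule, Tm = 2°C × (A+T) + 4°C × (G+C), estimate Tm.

Counting bases: T=8, G=3, A=2, C=1
A+T = 10, G+C = 4
Tm = 2×10 + 4×4 = 36°C

36°C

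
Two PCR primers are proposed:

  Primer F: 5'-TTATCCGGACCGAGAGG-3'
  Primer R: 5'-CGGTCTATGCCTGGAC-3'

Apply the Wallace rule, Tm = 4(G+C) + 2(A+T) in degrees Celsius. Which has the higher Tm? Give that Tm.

Primer F, 54°C

Primer F: A+T=7, G+C=10 → Tm = 2(7)+4(10) = 54°C
Primer R: A+T=6, G+C=10 → Tm = 2(6)+4(10) = 52°C
54°C vs 52°C → primer F is higher.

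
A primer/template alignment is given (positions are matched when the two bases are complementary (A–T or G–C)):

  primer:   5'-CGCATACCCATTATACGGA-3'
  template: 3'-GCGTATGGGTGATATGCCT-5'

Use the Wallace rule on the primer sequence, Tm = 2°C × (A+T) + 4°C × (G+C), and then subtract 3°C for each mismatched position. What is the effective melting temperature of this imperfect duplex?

Primer base counts: A=6, T=4, G=3, C=6 → A+T=10, G+C=9
Perfect-match Tm = 2(10) + 4(9) = 20 + 36 = 56°C
Mismatches (positions where the bases are not complementary): 1 (at position 11)
Effective Tm = 56 − 1×3 = 56 − 3 = 53°C

53°C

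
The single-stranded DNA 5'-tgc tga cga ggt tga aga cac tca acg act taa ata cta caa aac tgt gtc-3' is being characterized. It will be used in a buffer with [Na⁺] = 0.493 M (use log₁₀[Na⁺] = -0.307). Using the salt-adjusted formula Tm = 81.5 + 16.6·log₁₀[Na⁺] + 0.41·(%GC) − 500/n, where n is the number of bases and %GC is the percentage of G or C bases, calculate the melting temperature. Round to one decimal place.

Length n = 51. G=10, T=12, C=11, A=18
G+C = 21, so %GC = 21/51 × 100 = 41.176%
Salt term: 16.6 × (-0.307) = -5.096
GC term: 0.41 × 41.176 = 16.882; length term: −500/51 = −9.804
Tm = 81.5 + (-5.096) + 16.882 − 9.804 = 83.482 → 83.5°C

83.5°C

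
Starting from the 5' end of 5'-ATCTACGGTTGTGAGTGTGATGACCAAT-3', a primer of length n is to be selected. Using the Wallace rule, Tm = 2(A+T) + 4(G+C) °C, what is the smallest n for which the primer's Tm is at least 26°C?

First 8 bases: ATCTACGG → Tm = 24°C (< 26°C)
First 9 bases: ATCTACGGT → Tm = 26°C (≥ 26°C)
Each additional base adds 2°C (A/T) or 4°C (G/C), so Tm is non-decreasing in n; n = 9 is the first length to reach 26°C.

n = 9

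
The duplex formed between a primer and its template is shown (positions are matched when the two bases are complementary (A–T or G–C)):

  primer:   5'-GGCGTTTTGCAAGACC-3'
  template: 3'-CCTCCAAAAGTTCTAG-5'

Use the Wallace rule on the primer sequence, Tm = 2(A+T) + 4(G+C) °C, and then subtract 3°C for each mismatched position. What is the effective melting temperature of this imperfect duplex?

38°C

Primer base counts: A=3, T=4, G=5, C=4 → A+T=7, G+C=9
Perfect-match Tm = 2(7) + 4(9) = 14 + 36 = 50°C
Mismatches (positions where the bases are not complementary): 4 (at positions 3, 5, 9, 15)
Effective Tm = 50 − 4×3 = 50 − 12 = 38°C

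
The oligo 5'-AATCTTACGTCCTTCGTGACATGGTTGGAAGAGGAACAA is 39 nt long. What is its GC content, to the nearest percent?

Counting bases: G=10, A=12, T=10, C=7
G+C = 10 + 7 = 17 out of 39 bases
%GC = 17/39 × 100 = 43.59% ≈ 44%

44%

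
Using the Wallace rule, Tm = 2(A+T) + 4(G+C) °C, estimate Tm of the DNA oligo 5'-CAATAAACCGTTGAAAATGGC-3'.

58°C

A=9, G=4, T=4, C=4
So N_AT = 13 and N_GC = 8.
Tm = 4·8 + 2·13 = 32 + 26 = 58°C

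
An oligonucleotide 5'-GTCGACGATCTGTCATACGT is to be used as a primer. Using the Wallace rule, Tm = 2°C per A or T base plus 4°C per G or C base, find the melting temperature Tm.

60°C

T=6, C=5, A=4, G=5
AT pairs contribute 10, GC pairs contribute 10.
Tm = 4·10 + 2·10 = 40 + 20 = 60°C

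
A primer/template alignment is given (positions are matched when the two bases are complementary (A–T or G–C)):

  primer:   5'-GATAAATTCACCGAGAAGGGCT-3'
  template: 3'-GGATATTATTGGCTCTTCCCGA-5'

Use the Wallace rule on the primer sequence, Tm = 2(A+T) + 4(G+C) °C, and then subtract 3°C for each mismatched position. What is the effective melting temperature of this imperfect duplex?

49°C

Primer base counts: A=8, T=4, G=6, C=4 → A+T=12, G+C=10
Perfect-match Tm = 2(12) + 4(10) = 24 + 40 = 64°C
Mismatches (positions where the bases are not complementary): 5 (at positions 1, 2, 5, 7, 9)
Effective Tm = 64 − 5×3 = 64 − 15 = 49°C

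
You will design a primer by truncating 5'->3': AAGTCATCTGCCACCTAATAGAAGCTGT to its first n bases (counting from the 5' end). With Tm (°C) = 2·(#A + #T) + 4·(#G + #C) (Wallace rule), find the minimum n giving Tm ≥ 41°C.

n = 14

First 13 bases: AAGTCATCTGCCA → Tm = 38°C (< 41°C)
First 14 bases: AAGTCATCTGCCAC → Tm = 42°C (≥ 41°C)
Since every base adds ≥2°C, Tm only increases with n, so the threshold is first crossed at n = 14.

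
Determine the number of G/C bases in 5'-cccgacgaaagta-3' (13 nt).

A=5, C=4, G=3, T=1
G+C = 3 + 4 = 7

7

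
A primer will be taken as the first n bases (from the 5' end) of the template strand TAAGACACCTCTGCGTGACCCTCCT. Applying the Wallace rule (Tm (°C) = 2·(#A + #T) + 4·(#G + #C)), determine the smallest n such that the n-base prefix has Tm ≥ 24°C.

First 8 bases: TAAGACAC → Tm = 22°C (< 24°C)
First 9 bases: TAAGACACC → Tm = 26°C (≥ 24°C)
Since every base adds ≥2°C, Tm only increases with n, so the threshold is first crossed at n = 9.

n = 9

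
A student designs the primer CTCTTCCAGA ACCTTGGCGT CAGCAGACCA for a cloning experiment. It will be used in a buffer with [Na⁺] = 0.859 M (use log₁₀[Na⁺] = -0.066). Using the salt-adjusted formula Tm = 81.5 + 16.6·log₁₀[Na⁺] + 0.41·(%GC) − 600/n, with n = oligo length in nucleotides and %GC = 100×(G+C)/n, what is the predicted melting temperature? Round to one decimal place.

83.6°C

Length n = 30. Counting bases: T=6, C=11, G=6, A=7
G+C = 17, so %GC = 17/30 × 100 = 56.667%
Salt term: 16.6 × (-0.066) = -1.096
GC term: 0.41 × 56.667 = 23.233; length term: −600/30 = −20
Tm = 81.5 + (-1.096) + 23.233 − 20 = 83.637 → 83.6°C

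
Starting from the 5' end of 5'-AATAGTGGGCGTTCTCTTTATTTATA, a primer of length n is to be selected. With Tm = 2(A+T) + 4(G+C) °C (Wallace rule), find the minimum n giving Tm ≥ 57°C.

First 20 bases: AATAGTGGGCGTTCTCTTTA → Tm = 56°C (< 57°C)
First 21 bases: AATAGTGGGCGTTCTCTTTAT → Tm = 58°C (≥ 57°C)
Each additional base adds 2°C (A/T) or 4°C (G/C), so Tm is non-decreasing in n; n = 21 is the first length to reach 57°C.

n = 21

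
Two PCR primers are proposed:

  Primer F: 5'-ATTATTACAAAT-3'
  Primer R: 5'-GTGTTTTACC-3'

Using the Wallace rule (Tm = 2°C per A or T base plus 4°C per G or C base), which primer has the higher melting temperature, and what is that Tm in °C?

Primer F: A+T=11, G+C=1 → Tm = 2(11)+4(1) = 26°C
Primer R: A+T=6, G+C=4 → Tm = 2(6)+4(4) = 28°C
26°C vs 28°C → primer R is higher.

Primer R, 28°C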